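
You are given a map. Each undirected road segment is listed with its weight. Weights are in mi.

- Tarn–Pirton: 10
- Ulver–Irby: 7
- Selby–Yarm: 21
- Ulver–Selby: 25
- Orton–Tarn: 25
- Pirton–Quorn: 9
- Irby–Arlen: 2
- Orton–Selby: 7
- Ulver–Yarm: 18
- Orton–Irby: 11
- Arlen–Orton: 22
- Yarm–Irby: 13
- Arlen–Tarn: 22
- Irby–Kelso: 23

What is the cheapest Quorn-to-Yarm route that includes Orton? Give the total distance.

68 mi

Shortest Quorn→Orton: Quorn–Pirton–Tarn–Orton = 44
Best Orton to Yarm: Orton–Irby–Yarm costing 24
Total via Orton: 44 + 24 = 68 mi.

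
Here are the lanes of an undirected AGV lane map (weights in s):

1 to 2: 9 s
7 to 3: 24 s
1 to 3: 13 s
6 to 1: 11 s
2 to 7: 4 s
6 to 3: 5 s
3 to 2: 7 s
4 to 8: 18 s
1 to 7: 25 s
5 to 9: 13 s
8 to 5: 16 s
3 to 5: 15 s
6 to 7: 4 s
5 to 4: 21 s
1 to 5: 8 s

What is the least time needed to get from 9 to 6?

32 s

Candidate routes:
9 - 5 - 3 - 6: 13+15+5 = 33
9 - 5 - 1 - 6: 13+8+11 = 32
The minimum is 32 s via 9 - 5 - 1 - 6.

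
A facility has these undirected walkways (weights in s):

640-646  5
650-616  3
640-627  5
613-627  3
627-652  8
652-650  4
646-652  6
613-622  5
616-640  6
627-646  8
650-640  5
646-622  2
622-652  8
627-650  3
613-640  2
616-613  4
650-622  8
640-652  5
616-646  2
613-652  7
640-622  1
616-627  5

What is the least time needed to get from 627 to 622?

6 s

Running Dijkstra from 627:
627: 0
650: 3  (via 627)
613: 3  (via 627)
640: 5  (via 627)
616: 5  (via 627)
622: 6  (via 640)
Shortest route: 627 → 640 → 622 = 6 s.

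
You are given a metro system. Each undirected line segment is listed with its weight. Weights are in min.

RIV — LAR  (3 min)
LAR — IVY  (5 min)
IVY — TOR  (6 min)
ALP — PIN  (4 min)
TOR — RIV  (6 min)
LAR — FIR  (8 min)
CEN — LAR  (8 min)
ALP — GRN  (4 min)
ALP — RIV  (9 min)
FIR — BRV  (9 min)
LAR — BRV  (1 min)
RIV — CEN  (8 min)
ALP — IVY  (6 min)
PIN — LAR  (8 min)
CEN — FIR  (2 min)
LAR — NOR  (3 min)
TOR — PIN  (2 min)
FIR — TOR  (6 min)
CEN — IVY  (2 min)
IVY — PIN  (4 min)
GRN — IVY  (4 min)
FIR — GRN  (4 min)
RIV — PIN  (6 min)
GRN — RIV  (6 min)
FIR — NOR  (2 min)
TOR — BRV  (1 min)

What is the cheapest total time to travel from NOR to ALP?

Compare a few routes:
NOR → LAR → BRV → TOR → PIN → ALP: 3+1+1+2+4 = 11
NOR → LAR → IVY → ALP: 3+5+6 = 14
NOR → FIR → CEN → IVY → ALP: 2+2+2+6 = 12
NOR → FIR → GRN → ALP: 2+4+4 = 10
The minimum is 10 min via NOR → FIR → GRN → ALP.

10 min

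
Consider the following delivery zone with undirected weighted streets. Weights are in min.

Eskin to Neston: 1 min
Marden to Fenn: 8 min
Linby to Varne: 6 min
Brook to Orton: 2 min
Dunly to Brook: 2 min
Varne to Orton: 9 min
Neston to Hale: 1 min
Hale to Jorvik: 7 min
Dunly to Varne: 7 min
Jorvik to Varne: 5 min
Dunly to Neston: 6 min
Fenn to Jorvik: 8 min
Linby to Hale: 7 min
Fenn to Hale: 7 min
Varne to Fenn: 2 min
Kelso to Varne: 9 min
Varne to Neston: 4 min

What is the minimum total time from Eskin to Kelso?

Settle nodes by increasing distance from Eskin:
Eskin: 0
Neston: 1  (via Eskin)
Hale: 2  (via Neston)
Varne: 5  (via Neston)
Dunly: 7  (via Neston)
Fenn: 7  (via Varne)
Linby: 9  (via Hale)
Brook: 9  (via Dunly)
Jorvik: 9  (via Hale)
Orton: 11  (via Brook)
Kelso: 14  (via Varne)
Shortest route: Eskin–Neston–Varne–Kelso = 14 min.

14 min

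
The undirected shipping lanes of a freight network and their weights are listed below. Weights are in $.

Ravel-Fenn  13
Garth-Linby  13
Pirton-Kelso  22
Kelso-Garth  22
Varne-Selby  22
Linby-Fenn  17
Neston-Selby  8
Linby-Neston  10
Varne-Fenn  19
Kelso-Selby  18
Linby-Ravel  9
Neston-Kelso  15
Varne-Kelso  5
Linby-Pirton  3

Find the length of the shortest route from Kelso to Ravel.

Shortest distances from Kelso:
Kelso: 0
Varne: 5  (via Kelso)
Neston: 15  (via Kelso)
Selby: 18  (via Kelso)
Pirton: 22  (via Kelso)
Garth: 22  (via Kelso)
Fenn: 24  (via Varne)
Linby: 25  (via Neston)
Ravel: 34  (via Linby)
Shortest route: Kelso → Neston → Linby → Ravel = $34.

$34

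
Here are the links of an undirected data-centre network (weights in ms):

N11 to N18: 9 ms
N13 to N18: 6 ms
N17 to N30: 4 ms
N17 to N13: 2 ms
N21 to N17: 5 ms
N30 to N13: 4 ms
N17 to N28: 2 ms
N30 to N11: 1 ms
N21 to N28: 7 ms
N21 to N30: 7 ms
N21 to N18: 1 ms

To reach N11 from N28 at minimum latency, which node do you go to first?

N17

Candidate routes:
N28–N17–N13–N30–N11: 2+2+4+1 = 9
N28–N17–N30–N11: 2+4+1 = 7
The minimum is 7 ms via N28–N17–N30–N11.
So from N28 the first move is to N17.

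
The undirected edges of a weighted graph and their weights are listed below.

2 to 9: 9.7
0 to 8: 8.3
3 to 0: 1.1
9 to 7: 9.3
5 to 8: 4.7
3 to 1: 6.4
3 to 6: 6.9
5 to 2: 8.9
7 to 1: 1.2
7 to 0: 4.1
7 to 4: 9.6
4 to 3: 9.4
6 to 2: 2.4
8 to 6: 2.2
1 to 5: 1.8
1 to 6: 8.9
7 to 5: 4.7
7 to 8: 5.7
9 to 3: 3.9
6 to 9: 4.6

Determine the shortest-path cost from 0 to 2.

Enumerating some paths:
0 → 3 → 6 → 2: 1.1+6.9+2.4 = 10.4
0 → 8 → 6 → 2: 8.3+2.2+2.4 = 12.9
0 → 3 → 9 → 6 → 2: 1.1+3.9+4.6+2.4 = 12
The minimum is 10.4 via 0 → 3 → 6 → 2.

10.4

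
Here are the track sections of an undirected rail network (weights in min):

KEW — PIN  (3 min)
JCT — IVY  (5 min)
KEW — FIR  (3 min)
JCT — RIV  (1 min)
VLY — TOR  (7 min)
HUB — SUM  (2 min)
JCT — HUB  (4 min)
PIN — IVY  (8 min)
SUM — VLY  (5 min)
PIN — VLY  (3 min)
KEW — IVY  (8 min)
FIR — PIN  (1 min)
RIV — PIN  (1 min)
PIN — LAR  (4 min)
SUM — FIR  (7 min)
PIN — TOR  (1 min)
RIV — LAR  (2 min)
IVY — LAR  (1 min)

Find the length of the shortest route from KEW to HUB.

9 min

Compare a few routes:
KEW–PIN–RIV–JCT–HUB: 3+1+1+4 = 9
KEW–FIR–PIN–RIV–JCT–HUB: 3+1+1+1+4 = 10
KEW–PIN–VLY–SUM–HUB: 3+3+5+2 = 13
KEW–FIR–SUM–HUB: 3+7+2 = 12
The minimum is 9 min via KEW–PIN–RIV–JCT–HUB.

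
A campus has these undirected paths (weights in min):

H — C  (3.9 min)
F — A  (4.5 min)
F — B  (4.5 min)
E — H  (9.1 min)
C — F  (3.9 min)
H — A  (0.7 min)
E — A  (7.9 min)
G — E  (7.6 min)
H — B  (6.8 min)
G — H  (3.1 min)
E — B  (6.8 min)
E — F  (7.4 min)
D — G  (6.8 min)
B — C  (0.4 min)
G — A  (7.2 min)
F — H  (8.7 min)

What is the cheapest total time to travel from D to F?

Enumerating some paths:
D - G - H - C - F: 6.8+3.1+3.9+3.9 = 17.7
D - G - H - A - F: 6.8+3.1+0.7+4.5 = 15.1
Cheapest is D - G - H - A - F at 15.1 min.

15.1 min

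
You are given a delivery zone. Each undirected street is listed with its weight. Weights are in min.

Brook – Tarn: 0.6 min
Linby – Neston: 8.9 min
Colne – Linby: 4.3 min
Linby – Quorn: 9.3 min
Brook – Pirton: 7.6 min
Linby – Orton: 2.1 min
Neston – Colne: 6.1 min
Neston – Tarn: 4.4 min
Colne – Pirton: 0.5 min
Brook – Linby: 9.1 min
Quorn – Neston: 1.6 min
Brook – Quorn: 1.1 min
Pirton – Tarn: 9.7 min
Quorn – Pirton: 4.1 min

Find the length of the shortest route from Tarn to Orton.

11.8 min

Enumerating some paths:
Tarn - Brook - Quorn - Linby - Orton: 0.6+1.1+9.3+2.1 = 13.1
Tarn - Brook - Quorn - Pirton - Colne - Linby - Orton: 0.6+1.1+4.1+0.5+4.3+2.1 = 12.7
Tarn - Brook - Linby - Orton: 0.6+9.1+2.1 = 11.8
The minimum is 11.8 min via Tarn - Brook - Linby - Orton.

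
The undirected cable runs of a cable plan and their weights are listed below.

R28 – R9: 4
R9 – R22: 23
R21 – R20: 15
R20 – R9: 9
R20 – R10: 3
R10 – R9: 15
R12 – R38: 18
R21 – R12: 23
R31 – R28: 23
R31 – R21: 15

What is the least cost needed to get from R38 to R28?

69

Compare a few routes:
R38 - R12 - R21 - R20 - R10 - R9 - R28: 18+23+15+3+15+4 = 78
R38 - R12 - R21 - R20 - R9 - R28: 18+23+15+9+4 = 69
Cheapest is R38 - R12 - R21 - R20 - R9 - R28 at 69.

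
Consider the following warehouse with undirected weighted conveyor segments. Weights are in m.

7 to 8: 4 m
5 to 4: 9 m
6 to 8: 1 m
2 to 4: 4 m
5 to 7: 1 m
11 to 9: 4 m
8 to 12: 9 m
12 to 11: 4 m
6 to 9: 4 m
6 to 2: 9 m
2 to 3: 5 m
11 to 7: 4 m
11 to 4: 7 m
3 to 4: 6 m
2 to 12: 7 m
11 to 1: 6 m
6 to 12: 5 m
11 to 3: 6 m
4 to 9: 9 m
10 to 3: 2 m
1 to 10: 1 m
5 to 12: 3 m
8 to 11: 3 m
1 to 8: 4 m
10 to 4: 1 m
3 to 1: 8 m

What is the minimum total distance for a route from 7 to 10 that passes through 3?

Best 7 to 3: 7 → 11 → 3 costing 10
Best 3 to 10: 3 → 10 costing 2
Total via 3: 10 + 2 = 12 m.

12 m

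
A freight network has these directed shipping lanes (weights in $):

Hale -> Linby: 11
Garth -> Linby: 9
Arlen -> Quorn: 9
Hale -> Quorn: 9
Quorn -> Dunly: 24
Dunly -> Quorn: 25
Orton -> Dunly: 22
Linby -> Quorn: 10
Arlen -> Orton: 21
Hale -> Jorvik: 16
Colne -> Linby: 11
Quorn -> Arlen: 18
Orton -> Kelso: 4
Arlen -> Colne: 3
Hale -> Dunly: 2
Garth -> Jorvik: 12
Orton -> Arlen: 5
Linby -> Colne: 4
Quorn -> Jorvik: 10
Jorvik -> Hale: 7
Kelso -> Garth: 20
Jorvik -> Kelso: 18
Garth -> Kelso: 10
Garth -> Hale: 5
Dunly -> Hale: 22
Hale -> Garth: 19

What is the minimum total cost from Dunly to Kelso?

Settle nodes by increasing distance from Dunly:
Dunly: 0
Hale: 22  (via Dunly)
Quorn: 25  (via Dunly)
Linby: 33  (via Hale)
Jorvik: 35  (via Quorn)
Colne: 37  (via Linby)
Garth: 41  (via Hale)
Arlen: 43  (via Quorn)
Kelso: 51  (via Garth)
Shortest route: Dunly → Hale → Garth → Kelso = $51.

$51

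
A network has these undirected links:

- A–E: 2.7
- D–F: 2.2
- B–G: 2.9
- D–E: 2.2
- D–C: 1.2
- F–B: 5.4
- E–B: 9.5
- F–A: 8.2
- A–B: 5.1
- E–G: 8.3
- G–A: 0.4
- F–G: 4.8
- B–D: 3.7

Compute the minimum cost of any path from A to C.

Running Dijkstra from A:
A: 0
G: 0.4  (via A)
E: 2.7  (via A)
B: 3.3  (via G)
D: 4.9  (via E)
F: 5.2  (via G)
C: 6.1  (via D)
Shortest route: A–E–D–C = 6.1.

6.1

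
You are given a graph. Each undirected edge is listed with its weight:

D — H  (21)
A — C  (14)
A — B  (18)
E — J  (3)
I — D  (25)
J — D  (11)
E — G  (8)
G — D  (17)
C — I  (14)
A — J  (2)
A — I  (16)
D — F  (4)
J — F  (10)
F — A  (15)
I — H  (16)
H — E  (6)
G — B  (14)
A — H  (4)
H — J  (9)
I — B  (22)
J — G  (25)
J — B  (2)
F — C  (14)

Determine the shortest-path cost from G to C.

Running Dijkstra from G:
G: 0
E: 8  (via G)
J: 11  (via E)
A: 13  (via J)
B: 13  (via J)
H: 14  (via E)
D: 17  (via G)
F: 21  (via J)
C: 27  (via A)
Shortest route: G → E → J → A → C = 27.

27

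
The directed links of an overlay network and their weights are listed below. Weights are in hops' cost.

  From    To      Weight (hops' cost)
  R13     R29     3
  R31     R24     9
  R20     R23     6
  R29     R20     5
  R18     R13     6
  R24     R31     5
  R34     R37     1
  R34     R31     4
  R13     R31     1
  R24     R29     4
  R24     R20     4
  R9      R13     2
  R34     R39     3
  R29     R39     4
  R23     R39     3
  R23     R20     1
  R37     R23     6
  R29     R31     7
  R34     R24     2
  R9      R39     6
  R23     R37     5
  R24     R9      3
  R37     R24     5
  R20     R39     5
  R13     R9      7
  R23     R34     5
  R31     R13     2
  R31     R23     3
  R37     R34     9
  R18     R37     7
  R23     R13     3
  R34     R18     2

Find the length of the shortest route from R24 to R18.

Settle nodes by increasing distance from R24:
R24: 0
R9: 3  (via R24)
R29: 4  (via R24)
R20: 4  (via R24)
R13: 5  (via R9)
R31: 5  (via R24)
R23: 8  (via R31)
R39: 8  (via R29)
R34: 13  (via R23)
R37: 13  (via R23)
R18: 15  (via R34)
Shortest route: R24 → R31 → R23 → R34 → R18 = 15 hops' cost.

15 hops' cost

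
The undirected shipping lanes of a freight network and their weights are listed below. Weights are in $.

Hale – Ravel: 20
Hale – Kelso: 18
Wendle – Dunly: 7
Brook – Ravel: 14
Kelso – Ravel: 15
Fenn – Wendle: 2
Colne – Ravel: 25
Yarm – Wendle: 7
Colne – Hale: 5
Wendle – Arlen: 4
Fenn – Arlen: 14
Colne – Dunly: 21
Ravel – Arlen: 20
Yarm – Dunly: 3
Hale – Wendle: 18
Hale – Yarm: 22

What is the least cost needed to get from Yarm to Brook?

Enumerating some paths:
Yarm - Wendle - Arlen - Ravel - Brook: 7+4+20+14 = 45
Yarm - Dunly - Wendle - Arlen - Ravel - Brook: 3+7+4+20+14 = 48
The minimum is $45 via Yarm - Wendle - Arlen - Ravel - Brook.

$45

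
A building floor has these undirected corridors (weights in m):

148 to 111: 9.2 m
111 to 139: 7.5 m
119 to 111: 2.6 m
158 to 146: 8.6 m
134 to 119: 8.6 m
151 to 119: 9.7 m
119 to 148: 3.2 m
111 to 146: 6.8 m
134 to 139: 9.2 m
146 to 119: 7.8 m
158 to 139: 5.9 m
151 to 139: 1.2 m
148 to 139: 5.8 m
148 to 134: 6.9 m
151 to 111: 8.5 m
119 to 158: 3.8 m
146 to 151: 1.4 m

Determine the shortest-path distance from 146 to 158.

Candidate routes:
146 - 119 - 158: 7.8+3.8 = 11.6
146 - 151 - 139 - 158: 1.4+1.2+5.9 = 8.5
146 - 158: 8.6 = 8.6
146 - 111 - 119 - 158: 6.8+2.6+3.8 = 13.2
Cheapest is 146 - 151 - 139 - 158 at 8.5 m.

8.5 m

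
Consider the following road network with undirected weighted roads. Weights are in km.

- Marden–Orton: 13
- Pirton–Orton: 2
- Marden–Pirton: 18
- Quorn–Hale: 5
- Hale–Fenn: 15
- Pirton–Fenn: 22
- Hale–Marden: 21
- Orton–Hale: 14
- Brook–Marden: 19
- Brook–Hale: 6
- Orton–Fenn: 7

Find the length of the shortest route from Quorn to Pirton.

Enumerating some paths:
Quorn - Hale - Orton - Pirton: 5+14+2 = 21
Quorn - Hale - Fenn - Orton - Pirton: 5+15+7+2 = 29
Quorn - Hale - Marden - Orton - Pirton: 5+21+13+2 = 41
The minimum is 21 km via Quorn - Hale - Orton - Pirton.

21 km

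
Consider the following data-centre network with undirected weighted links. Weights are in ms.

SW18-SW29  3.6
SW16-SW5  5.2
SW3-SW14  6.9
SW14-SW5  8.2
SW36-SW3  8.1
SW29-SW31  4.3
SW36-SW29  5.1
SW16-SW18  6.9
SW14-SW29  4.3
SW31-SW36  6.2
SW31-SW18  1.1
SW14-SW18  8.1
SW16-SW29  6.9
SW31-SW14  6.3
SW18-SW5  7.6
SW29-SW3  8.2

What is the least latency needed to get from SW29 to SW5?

Settle nodes by increasing distance from SW29:
SW29: 0
SW18: 3.6  (via SW29)
SW31: 4.3  (via SW29)
SW14: 4.3  (via SW29)
SW36: 5.1  (via SW29)
SW16: 6.9  (via SW29)
SW3: 8.2  (via SW29)
SW5: 11.2  (via SW18)
Shortest route: SW29–SW18–SW5 = 11.2 ms.

11.2 ms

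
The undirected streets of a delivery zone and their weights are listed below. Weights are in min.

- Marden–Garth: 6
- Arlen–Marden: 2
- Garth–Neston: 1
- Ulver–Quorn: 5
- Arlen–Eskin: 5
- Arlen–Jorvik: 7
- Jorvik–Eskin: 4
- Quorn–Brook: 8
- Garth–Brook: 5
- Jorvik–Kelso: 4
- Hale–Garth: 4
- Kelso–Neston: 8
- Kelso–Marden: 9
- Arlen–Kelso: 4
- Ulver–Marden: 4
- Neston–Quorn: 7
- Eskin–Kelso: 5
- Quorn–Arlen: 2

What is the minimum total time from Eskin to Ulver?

11 min

Shortest distances from Eskin:
Eskin: 0
Jorvik: 4  (via Eskin)
Arlen: 5  (via Eskin)
Kelso: 5  (via Eskin)
Quorn: 7  (via Arlen)
Marden: 7  (via Arlen)
Ulver: 11  (via Marden)
Shortest route: Eskin–Arlen–Marden–Ulver = 11 min.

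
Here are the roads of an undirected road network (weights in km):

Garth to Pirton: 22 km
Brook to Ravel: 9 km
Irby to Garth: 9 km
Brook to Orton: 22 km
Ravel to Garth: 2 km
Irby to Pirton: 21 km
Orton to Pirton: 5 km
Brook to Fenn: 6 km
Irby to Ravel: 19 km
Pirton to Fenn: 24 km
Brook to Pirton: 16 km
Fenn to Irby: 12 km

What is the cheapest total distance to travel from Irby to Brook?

18 km

Candidate routes:
Irby–Fenn–Brook: 12+6 = 18
Irby–Garth–Ravel–Brook: 9+2+9 = 20
Cheapest is Irby–Fenn–Brook at 18 km.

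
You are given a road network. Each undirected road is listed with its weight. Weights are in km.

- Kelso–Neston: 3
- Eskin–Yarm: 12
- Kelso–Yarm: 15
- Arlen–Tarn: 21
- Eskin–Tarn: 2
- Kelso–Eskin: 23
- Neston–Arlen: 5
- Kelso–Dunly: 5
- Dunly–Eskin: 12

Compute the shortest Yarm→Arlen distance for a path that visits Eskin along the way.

Shortest Yarm→Eskin: Yarm → Eskin = 12
Shortest Eskin→Arlen: Eskin → Tarn → Arlen = 23
Total via Eskin: 12 + 23 = 35 km.

35 km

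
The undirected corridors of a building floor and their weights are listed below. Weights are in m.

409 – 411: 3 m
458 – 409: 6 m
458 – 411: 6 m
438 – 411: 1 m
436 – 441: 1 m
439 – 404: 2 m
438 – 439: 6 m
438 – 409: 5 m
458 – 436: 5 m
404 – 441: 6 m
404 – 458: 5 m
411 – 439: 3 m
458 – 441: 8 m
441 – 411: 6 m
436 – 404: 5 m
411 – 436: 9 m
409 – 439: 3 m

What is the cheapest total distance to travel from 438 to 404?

Compare a few routes:
438 → 411 → 439 → 404: 1+3+2 = 6
438 → 439 → 404: 6+2 = 8
Cheapest is 438 → 411 → 439 → 404 at 6 m.

6 m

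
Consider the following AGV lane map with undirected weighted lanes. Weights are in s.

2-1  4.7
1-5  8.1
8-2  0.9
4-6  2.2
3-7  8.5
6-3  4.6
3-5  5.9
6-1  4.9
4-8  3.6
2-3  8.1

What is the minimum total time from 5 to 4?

Running Dijkstra from 5:
5: 0
3: 5.9  (via 5)
1: 8.1  (via 5)
6: 10.5  (via 3)
4: 12.7  (via 6)
Shortest route: 5–3–6–4 = 12.7 s.

12.7 s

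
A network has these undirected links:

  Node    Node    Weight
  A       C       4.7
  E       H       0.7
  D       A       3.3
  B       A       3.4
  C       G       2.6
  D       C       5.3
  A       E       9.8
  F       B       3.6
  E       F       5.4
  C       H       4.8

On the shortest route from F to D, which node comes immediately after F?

Compare a few routes:
F–B–A–C–D: 3.6+3.4+4.7+5.3 = 17
F–B–A–D: 3.6+3.4+3.3 = 10.3
F–E–H–C–D: 5.4+0.7+4.8+5.3 = 16.2
Cheapest is F–B–A–D at 10.3.
So from F the first move is to B.

B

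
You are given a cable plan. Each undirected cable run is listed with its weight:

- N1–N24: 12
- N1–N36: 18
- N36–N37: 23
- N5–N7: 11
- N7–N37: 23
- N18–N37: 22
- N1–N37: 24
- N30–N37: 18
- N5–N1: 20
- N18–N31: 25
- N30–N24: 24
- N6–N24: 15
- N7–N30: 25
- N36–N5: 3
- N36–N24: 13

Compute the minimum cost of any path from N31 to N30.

65

Candidate routes:
N31–N18–N37–N30: 25+22+18 = 65
N31–N18–N37–N7–N30: 25+22+23+25 = 95
The minimum is 65 via N31–N18–N37–N30.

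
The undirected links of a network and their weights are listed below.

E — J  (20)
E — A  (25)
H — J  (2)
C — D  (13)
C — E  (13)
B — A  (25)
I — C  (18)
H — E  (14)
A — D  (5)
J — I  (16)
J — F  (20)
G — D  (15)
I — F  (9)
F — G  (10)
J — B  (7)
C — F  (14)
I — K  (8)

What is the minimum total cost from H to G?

Shortest distances from H:
H: 0
J: 2  (via H)
B: 9  (via J)
E: 14  (via H)
I: 18  (via J)
F: 22  (via J)
K: 26  (via I)
C: 27  (via E)
G: 32  (via F)
Shortest route: H → J → F → G = 32.

32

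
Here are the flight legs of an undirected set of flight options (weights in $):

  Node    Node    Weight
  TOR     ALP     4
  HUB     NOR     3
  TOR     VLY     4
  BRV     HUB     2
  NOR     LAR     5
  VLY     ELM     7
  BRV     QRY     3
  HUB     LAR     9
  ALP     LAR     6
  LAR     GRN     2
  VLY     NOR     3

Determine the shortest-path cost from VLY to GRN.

$10

Enumerating some paths:
VLY → NOR → LAR → GRN: 3+5+2 = 10
VLY → TOR → ALP → LAR → GRN: 4+4+6+2 = 16
The minimum is $10 via VLY → NOR → LAR → GRN.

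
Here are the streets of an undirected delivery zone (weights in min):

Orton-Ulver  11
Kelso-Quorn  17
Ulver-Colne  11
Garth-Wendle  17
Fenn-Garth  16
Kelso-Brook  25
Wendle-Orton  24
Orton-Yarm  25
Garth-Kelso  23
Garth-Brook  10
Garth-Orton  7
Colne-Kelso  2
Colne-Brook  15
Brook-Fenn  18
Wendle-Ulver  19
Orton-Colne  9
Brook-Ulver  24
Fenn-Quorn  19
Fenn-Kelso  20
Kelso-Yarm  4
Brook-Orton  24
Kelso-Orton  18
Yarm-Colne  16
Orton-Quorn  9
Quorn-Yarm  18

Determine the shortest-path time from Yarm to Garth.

Compare a few routes:
Yarm - Kelso - Colne - Orton - Garth: 4+2+9+7 = 22
Yarm - Kelso - Garth: 4+23 = 27
Yarm - Kelso - Orton - Garth: 4+18+7 = 29
Yarm - Kelso - Colne - Brook - Garth: 4+2+15+10 = 31
Cheapest is Yarm - Kelso - Colne - Orton - Garth at 22 min.

22 min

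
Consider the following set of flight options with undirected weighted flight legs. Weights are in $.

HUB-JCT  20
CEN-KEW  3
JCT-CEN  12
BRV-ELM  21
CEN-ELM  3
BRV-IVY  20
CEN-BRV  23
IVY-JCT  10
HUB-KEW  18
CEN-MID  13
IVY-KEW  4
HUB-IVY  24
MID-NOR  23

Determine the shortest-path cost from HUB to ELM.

$24

Running Dijkstra from HUB:
HUB: 0
KEW: 18  (via HUB)
JCT: 20  (via HUB)
CEN: 21  (via KEW)
IVY: 22  (via KEW)
ELM: 24  (via CEN)
Shortest route: HUB → KEW → CEN → ELM = $24.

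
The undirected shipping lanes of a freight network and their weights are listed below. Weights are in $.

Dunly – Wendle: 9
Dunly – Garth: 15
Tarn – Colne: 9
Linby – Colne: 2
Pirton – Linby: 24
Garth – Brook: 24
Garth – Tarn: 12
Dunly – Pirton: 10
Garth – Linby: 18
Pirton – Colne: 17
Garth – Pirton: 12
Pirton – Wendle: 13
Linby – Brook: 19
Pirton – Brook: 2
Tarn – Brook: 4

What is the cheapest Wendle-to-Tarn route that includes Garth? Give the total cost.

$36

Best Wendle to Garth: Wendle → Dunly → Garth costing 24
Shortest Garth→Tarn: Garth → Tarn = 12
Total via Garth: 24 + 12 = $36.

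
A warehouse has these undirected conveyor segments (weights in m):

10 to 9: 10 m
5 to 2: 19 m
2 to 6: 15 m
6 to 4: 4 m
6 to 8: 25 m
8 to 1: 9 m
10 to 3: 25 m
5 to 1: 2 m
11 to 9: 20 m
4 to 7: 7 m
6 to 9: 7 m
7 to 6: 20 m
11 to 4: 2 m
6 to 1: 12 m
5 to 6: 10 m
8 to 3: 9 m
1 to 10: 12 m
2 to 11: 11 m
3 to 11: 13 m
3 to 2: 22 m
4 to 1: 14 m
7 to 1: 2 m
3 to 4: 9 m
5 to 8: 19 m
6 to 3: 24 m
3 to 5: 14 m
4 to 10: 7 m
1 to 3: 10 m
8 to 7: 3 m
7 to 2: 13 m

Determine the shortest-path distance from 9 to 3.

Running Dijkstra from 9:
9: 0
6: 7  (via 9)
10: 10  (via 9)
4: 11  (via 6)
11: 13  (via 4)
5: 17  (via 6)
7: 18  (via 4)
1: 19  (via 6)
3: 20  (via 4)
Shortest route: 9–6–4–3 = 20 m.

20 m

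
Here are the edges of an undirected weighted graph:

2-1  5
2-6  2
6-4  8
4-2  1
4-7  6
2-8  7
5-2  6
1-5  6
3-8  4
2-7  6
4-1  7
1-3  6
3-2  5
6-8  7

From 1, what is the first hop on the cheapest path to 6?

Enumerating some paths:
1–3–2–6: 6+5+2 = 13
1–2–6: 5+2 = 7
1–4–2–6: 7+1+2 = 10
Cheapest is 1–2–6 at 7.
So from 1 the first move is to 2.

2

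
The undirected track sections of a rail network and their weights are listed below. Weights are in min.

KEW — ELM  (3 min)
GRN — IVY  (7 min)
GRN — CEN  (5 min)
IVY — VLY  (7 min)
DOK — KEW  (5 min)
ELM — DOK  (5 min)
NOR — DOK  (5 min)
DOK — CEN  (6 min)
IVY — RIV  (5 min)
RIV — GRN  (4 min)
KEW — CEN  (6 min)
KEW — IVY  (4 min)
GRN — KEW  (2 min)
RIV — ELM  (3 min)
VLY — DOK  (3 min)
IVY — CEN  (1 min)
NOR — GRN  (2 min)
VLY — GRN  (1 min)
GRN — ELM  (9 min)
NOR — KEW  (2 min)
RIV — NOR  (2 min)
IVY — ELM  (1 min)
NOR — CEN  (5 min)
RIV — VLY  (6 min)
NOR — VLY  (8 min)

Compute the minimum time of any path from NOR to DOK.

5 min

Running Dijkstra from NOR:
NOR: 0
KEW: 2  (via NOR)
RIV: 2  (via NOR)
GRN: 2  (via NOR)
VLY: 3  (via GRN)
DOK: 5  (via NOR)
Shortest route: NOR → DOK = 5 min.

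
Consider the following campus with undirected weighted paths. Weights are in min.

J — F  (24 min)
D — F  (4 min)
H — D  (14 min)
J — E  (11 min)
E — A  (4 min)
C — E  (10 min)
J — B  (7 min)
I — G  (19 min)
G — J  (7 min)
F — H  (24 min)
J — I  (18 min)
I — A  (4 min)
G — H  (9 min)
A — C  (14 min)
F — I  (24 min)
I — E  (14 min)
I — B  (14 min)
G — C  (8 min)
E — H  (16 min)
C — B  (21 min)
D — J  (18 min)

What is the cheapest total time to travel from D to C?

31 min

Candidate routes:
D–H–G–C: 14+9+8 = 31
D–J–E–C: 18+11+10 = 39
D–J–G–C: 18+7+8 = 33
Cheapest is D–H–G–C at 31 min.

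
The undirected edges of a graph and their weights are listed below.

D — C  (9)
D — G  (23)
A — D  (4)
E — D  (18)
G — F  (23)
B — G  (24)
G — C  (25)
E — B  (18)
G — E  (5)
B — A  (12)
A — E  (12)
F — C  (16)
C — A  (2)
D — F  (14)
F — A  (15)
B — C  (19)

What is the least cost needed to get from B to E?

18

Running Dijkstra from B:
B: 0
A: 12  (via B)
C: 14  (via A)
D: 16  (via A)
E: 18  (via B)
Shortest route: B–E = 18.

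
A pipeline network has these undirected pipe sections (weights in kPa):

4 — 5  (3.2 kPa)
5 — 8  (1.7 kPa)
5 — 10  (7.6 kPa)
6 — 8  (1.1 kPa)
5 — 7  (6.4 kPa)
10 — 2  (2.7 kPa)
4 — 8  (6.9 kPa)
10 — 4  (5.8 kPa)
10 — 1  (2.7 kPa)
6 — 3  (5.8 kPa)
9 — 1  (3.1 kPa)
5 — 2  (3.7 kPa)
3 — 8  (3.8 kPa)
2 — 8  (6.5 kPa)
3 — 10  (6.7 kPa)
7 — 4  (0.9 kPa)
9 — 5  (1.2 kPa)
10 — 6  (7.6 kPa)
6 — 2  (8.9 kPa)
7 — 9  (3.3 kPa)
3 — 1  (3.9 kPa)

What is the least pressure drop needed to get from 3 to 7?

9.6 kPa

Settle nodes by increasing distance from 3:
3: 0
8: 3.8  (via 3)
1: 3.9  (via 3)
6: 4.9  (via 8)
5: 5.5  (via 8)
10: 6.6  (via 1)
9: 6.7  (via 5)
4: 8.7  (via 5)
2: 9.2  (via 5)
7: 9.6  (via 4)
Shortest route: 3 → 8 → 5 → 4 → 7 = 9.6 kPa.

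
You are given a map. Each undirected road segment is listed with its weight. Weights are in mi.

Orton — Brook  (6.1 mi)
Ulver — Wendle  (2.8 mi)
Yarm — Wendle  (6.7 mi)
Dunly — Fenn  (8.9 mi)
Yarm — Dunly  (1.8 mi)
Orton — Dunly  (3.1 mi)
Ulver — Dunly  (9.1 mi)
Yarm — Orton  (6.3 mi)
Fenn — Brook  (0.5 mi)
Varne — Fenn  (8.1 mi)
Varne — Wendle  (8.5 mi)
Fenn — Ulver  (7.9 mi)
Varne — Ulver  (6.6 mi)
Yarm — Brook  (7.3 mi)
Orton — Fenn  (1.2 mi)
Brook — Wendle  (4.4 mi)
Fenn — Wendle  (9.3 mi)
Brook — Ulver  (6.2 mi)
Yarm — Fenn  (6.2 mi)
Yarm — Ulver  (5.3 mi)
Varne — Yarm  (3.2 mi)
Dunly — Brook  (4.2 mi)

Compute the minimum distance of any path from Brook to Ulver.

6.2 mi

Settle nodes by increasing distance from Brook:
Brook: 0
Fenn: 0.5  (via Brook)
Orton: 1.7  (via Fenn)
Dunly: 4.2  (via Brook)
Wendle: 4.4  (via Brook)
Yarm: 6  (via Dunly)
Ulver: 6.2  (via Brook)
Shortest route: Brook → Ulver = 6.2 mi.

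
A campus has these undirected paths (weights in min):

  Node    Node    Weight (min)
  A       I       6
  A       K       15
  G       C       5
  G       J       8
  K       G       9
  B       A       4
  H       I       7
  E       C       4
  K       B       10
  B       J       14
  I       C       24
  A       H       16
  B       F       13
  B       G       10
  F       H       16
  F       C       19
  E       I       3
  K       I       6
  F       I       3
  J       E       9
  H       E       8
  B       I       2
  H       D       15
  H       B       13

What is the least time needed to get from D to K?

Shortest distances from D:
D: 0
H: 15  (via D)
I: 22  (via H)
E: 23  (via H)
B: 24  (via I)
F: 25  (via I)
C: 27  (via E)
A: 28  (via I)
K: 28  (via I)
Shortest route: D → H → I → K = 28 min.

28 min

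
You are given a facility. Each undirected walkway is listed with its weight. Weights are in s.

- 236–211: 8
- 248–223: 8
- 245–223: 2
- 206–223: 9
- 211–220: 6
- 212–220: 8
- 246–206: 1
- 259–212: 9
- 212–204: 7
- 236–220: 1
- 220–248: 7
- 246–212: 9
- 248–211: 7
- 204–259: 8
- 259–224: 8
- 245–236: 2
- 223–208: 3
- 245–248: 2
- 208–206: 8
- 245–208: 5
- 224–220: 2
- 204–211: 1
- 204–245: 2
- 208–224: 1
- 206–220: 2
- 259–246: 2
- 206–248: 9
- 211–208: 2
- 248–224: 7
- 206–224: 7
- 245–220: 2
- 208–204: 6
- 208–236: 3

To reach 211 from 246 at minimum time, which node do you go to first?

Enumerating some paths:
246–206–220–236–245–204–211: 1+2+1+2+2+1 = 9
246–206–220–224–208–211: 1+2+2+1+2 = 8
246–206–220–211: 1+2+6 = 9
246–206–220–236–208–211: 1+2+1+3+2 = 9
The minimum is 8 s via 246–206–220–224–208–211.
So from 246 the first move is to 206.

206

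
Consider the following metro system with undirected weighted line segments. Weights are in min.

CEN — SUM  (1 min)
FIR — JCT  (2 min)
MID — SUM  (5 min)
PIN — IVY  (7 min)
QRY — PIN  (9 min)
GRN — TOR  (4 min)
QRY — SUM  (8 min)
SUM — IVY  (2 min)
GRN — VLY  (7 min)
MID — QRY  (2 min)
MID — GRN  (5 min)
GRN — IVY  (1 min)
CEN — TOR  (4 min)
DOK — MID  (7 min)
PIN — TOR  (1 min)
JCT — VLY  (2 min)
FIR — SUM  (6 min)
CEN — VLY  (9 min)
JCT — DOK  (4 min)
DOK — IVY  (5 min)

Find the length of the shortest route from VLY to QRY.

14 min

Shortest distances from VLY:
VLY: 0
JCT: 2  (via VLY)
FIR: 4  (via JCT)
DOK: 6  (via JCT)
GRN: 7  (via VLY)
IVY: 8  (via GRN)
CEN: 9  (via VLY)
SUM: 10  (via FIR)
TOR: 11  (via GRN)
MID: 12  (via GRN)
PIN: 12  (via TOR)
QRY: 14  (via MID)
Shortest route: VLY–GRN–MID–QRY = 14 min.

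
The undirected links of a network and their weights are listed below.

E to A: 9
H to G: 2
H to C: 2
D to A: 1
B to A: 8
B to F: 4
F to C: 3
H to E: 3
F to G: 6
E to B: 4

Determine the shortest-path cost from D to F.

13

Settle nodes by increasing distance from D:
D: 0
A: 1  (via D)
B: 9  (via A)
E: 10  (via A)
F: 13  (via B)
Shortest route: D → A → B → F = 13.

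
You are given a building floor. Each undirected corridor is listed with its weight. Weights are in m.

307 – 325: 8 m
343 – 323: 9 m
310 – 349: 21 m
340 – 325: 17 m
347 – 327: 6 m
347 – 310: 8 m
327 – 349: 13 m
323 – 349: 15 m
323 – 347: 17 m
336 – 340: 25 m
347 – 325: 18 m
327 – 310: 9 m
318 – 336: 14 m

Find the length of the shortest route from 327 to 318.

Candidate routes:
327–310–347–325–340–336–318: 9+8+18+17+25+14 = 91
327–349–323–347–325–340–336–318: 13+15+17+18+17+25+14 = 119
327–349–310–347–325–340–336–318: 13+21+8+18+17+25+14 = 116
327–347–325–340–336–318: 6+18+17+25+14 = 80
Cheapest is 327–347–325–340–336–318 at 80 m.

80 m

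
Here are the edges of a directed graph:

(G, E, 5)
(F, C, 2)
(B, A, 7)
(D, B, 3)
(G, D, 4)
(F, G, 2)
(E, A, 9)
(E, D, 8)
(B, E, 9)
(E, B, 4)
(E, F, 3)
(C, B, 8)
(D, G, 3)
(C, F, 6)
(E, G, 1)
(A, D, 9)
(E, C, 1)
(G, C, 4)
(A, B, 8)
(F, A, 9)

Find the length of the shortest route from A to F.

20

Candidate routes:
A → D → G → C → F: 9+3+4+6 = 22
A → D → B → E → F: 9+3+9+3 = 24
A → B → E → C → F: 8+9+1+6 = 24
A → B → E → F: 8+9+3 = 20
Cheapest is A → B → E → F at 20.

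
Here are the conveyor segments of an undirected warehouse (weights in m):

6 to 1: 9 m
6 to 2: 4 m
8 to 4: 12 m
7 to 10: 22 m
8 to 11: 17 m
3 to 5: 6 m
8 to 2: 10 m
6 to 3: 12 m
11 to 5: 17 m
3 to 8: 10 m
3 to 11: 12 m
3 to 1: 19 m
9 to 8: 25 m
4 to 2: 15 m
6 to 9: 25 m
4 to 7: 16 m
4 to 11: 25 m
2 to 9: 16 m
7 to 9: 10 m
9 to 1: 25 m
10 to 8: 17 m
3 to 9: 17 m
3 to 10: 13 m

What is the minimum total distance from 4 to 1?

Compare a few routes:
4–2–6–1: 15+4+9 = 28
4–8–2–6–1: 12+10+4+9 = 35
Cheapest is 4–2–6–1 at 28 m.

28 m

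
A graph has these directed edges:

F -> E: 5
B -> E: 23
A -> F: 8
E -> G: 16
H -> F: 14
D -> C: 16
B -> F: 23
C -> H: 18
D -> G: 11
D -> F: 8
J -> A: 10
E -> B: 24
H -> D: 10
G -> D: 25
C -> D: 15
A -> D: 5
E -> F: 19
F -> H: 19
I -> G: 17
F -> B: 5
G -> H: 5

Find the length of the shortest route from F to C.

Compare a few routes:
F → E → G → H → D → C: 5+16+5+10+16 = 52
F → B → E → G → H → D → C: 5+23+16+5+10+16 = 75
F → H → D → C: 19+10+16 = 45
F → E → G → D → C: 5+16+25+16 = 62
The minimum is 45 via F → H → D → C.

45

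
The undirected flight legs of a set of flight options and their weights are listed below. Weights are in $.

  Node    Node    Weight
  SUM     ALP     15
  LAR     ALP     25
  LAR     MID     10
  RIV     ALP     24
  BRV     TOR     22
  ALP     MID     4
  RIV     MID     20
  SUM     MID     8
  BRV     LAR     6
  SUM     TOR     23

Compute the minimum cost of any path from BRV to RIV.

Enumerating some paths:
BRV → LAR → MID → ALP → RIV: 6+10+4+24 = 44
BRV → LAR → ALP → MID → RIV: 6+25+4+20 = 55
BRV → LAR → MID → RIV: 6+10+20 = 36
The minimum is $36 via BRV → LAR → MID → RIV.

$36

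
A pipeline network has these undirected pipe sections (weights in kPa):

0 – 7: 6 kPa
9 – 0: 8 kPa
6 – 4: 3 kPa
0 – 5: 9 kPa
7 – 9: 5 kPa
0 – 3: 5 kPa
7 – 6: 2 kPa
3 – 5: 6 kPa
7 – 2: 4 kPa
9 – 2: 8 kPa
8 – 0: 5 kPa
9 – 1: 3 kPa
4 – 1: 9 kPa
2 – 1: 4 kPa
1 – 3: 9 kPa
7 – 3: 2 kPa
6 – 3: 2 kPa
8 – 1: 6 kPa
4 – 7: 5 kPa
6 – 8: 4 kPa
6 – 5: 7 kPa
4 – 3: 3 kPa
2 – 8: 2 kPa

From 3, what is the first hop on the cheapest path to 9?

Candidate routes:
3 → 6 → 7 → 9: 2+2+5 = 9
3 → 7 → 2 → 1 → 9: 2+4+4+3 = 13
3 → 7 → 9: 2+5 = 7
3 → 1 → 9: 9+3 = 12
Cheapest is 3 → 7 → 9 at 7 kPa.
So from 3 the first move is to 7.

7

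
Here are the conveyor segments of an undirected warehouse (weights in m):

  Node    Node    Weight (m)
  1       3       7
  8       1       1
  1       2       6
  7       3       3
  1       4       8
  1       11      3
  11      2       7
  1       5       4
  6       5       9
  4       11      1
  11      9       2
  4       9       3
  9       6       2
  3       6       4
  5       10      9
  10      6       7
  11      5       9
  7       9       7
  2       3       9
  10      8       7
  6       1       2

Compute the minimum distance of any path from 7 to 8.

10 m

Candidate routes:
7–3–6–1–8: 3+4+2+1 = 10
7–3–1–8: 3+7+1 = 11
Cheapest is 7–3–6–1–8 at 10 m.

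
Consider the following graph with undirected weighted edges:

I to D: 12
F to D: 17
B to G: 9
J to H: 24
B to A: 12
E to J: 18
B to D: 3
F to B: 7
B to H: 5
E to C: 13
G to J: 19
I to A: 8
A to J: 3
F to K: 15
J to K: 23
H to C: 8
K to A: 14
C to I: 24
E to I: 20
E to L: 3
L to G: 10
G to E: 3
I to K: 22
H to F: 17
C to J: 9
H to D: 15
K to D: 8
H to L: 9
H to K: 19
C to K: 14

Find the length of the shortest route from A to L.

24

Running Dijkstra from A:
A: 0
J: 3  (via A)
I: 8  (via A)
B: 12  (via A)
C: 12  (via J)
K: 14  (via A)
D: 15  (via B)
H: 17  (via B)
F: 19  (via B)
E: 21  (via J)
G: 21  (via B)
L: 24  (via E)
Shortest route: A → J → E → L = 24.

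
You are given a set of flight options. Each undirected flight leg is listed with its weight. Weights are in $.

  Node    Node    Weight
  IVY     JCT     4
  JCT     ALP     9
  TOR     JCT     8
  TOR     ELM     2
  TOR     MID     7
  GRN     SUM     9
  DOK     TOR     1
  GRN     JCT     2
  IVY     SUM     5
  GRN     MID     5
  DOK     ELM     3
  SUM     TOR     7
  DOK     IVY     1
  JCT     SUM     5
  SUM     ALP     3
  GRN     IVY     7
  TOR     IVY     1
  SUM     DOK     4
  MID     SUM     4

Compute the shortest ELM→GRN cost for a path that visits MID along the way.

Shortest ELM→MID: ELM → TOR → MID = 9
Best MID to GRN: MID → GRN costing 5
Total via MID: 9 + 5 = $14.

$14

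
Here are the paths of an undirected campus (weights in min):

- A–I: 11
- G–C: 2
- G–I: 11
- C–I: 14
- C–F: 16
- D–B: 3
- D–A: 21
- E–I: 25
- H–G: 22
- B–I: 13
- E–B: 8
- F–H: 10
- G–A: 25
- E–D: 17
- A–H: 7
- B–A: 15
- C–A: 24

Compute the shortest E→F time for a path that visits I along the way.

49 min

Best E to I: E → B → I costing 21
Shortest I→F: I → A → H → F = 28
Total via I: 21 + 28 = 49 min.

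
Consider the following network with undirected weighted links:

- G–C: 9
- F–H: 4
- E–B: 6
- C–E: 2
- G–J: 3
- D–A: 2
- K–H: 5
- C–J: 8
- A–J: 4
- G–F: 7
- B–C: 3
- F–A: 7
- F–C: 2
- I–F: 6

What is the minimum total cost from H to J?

Settle nodes by increasing distance from H:
H: 0
F: 4  (via H)
K: 5  (via H)
C: 6  (via F)
E: 8  (via C)
B: 9  (via C)
I: 10  (via F)
A: 11  (via F)
G: 11  (via F)
D: 13  (via A)
J: 14  (via C)
Shortest route: H–F–C–J = 14.

14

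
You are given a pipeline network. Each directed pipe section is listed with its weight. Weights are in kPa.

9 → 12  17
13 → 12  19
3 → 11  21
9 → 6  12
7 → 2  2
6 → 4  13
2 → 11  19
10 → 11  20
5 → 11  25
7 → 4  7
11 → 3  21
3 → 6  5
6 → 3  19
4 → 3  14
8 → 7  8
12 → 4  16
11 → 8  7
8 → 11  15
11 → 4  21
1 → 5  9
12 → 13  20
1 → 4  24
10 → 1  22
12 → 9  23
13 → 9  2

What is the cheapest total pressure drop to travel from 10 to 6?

Candidate routes:
10 - 11 - 4 - 3 - 6: 20+21+14+5 = 60
10 - 11 - 3 - 6: 20+21+5 = 46
The minimum is 46 kPa via 10 - 11 - 3 - 6.

46 kPa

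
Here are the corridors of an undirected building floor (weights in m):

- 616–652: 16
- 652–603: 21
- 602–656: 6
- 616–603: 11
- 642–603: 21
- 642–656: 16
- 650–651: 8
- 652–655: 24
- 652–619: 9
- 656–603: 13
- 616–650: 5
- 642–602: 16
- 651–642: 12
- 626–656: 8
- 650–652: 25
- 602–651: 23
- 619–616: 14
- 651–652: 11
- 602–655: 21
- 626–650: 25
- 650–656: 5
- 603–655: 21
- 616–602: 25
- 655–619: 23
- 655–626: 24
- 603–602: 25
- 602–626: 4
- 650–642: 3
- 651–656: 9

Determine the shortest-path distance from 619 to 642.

Settle nodes by increasing distance from 619:
619: 0
652: 9  (via 619)
616: 14  (via 619)
650: 19  (via 616)
651: 20  (via 652)
642: 22  (via 650)
Shortest route: 619 → 616 → 650 → 642 = 22 m.

22 m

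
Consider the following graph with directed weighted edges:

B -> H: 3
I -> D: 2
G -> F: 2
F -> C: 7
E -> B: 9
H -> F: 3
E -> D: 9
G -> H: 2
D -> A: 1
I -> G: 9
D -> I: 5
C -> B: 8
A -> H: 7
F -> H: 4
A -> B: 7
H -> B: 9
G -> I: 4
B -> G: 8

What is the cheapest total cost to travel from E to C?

Candidate routes:
E–B–G–H–F–C: 9+8+2+3+7 = 29
E–B–G–F–C: 9+8+2+7 = 26
E–D–A–H–F–C: 9+1+7+3+7 = 27
E–B–H–F–C: 9+3+3+7 = 22
Cheapest is E–B–H–F–C at 22.

22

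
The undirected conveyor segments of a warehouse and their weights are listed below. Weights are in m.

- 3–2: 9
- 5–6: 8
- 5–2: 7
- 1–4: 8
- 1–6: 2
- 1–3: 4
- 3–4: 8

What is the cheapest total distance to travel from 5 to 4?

Candidate routes:
5 → 6 → 1 → 4: 8+2+8 = 18
5 → 6 → 1 → 3 → 4: 8+2+4+8 = 22
5 → 2 → 3 → 4: 7+9+8 = 24
The minimum is 18 m via 5 → 6 → 1 → 4.

18 m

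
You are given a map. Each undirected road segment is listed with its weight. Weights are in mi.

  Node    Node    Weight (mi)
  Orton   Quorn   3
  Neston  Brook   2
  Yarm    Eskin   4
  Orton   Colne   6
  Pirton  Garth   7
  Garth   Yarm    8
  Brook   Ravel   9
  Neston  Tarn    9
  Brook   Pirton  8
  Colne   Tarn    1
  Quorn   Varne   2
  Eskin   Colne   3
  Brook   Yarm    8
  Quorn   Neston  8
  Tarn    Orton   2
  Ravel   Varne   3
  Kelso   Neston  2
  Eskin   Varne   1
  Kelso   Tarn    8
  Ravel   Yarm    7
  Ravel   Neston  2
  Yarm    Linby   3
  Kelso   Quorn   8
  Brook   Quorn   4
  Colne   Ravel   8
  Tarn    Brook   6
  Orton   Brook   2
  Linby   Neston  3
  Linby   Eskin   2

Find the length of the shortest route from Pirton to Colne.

Shortest distances from Pirton:
Pirton: 0
Garth: 7  (via Pirton)
Brook: 8  (via Pirton)
Neston: 10  (via Brook)
Orton: 10  (via Brook)
Quorn: 12  (via Brook)
Kelso: 12  (via Neston)
Ravel: 12  (via Neston)
Tarn: 12  (via Orton)
Linby: 13  (via Neston)
Colne: 13  (via Tarn)
Shortest route: Pirton → Brook → Orton → Tarn → Colne = 13 mi.

13 mi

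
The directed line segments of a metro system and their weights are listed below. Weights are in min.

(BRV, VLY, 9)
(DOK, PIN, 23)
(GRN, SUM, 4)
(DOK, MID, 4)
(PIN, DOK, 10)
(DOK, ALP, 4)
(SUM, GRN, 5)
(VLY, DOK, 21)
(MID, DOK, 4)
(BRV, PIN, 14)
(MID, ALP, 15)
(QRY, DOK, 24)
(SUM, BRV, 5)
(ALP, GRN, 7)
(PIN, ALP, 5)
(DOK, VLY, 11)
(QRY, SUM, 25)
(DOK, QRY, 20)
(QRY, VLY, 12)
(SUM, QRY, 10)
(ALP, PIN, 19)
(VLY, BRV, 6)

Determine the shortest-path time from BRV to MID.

28 min

Enumerating some paths:
BRV–PIN–ALP–GRN–SUM–QRY–DOK–MID: 14+5+7+4+10+24+4 = 68
BRV–PIN–DOK–MID: 14+10+4 = 28
BRV–VLY–DOK–MID: 9+21+4 = 34
Cheapest is BRV–PIN–DOK–MID at 28 min.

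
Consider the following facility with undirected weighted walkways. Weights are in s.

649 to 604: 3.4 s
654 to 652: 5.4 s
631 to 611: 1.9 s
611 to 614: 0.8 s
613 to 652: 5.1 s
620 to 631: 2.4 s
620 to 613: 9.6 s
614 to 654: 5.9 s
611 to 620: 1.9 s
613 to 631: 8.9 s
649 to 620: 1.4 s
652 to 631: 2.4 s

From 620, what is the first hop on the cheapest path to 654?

Compare a few routes:
620 - 631 - 652 - 654: 2.4+2.4+5.4 = 10.2
620 - 611 - 614 - 654: 1.9+0.8+5.9 = 8.6
620 - 631 - 611 - 614 - 654: 2.4+1.9+0.8+5.9 = 11
The minimum is 8.6 s via 620 - 611 - 614 - 654.
So from 620 the first move is to 611.

611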